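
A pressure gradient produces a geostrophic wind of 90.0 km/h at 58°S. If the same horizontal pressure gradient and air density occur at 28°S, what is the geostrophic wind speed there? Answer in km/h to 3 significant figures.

163 km/h

With the same pressure gradient and density, V_g ∝ 1/f ∝ 1/sin φ.
V₂ = V₁ · sin φ₁ / sin φ₂ = 90.0 × sin 58° / sin 28°
V₂ = 90.0 × 0.8480/0.4695 = 163 km/h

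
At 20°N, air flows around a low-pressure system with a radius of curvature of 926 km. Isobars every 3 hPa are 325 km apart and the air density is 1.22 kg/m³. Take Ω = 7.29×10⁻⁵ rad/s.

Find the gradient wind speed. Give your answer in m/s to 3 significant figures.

Coriolis parameter at 20°N:
f = 2Ω sin φ = 2 × 7.29×10⁻⁵ × sin 20° = 4.99×10⁻⁵ s⁻¹
Pressure gradient: |∂P/∂n| = 300 Pa / 325000 m = 9.23×10⁻⁴ Pa/m
Geostrophic speed: V_g = |∂P/∂n|/(fρ) = 9.23×10⁻⁴/(4.99×10⁻⁵ × 1.22) = 15.2 m/s
Around a low, centrifugal force acts outward with Coriolis, so pressure-gradient force balances both:
(1/ρ)|∂P/∂n| = fV + V²/R  →  V² + fR·V − fR·V_g = 0
With fR = 4.99×10⁻⁵ × 926×10³ m = 46.2 m/s:
V = [−fR + √((fR)² + 4 fR V_g)]/2 = [−46.2 + √(46.2² + 4×46.2×15.2)]/2 = 12 m/s
Subgeostrophic (V < V_g = 15.2 m/s), as expected around a low.

12.0 m/s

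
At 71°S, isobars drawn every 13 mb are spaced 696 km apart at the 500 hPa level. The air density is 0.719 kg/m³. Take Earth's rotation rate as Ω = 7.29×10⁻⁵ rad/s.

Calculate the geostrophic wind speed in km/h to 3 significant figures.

67.8 km/h

Coriolis parameter at 71°S:
f = 2Ω sin φ = 2 × 7.29×10⁻⁵ × sin 71° = 1.38×10⁻⁴ s⁻¹
Pressure gradient: |∂P/∂n| = 1300 Pa / 696000 m = 1.87×10⁻³ Pa/m
Geostrophic balance (pressure-gradient force = Coriolis force):
V_g = (1/(fρ)) |∂P/∂n| = 1.87×10⁻³ / (1.38×10⁻⁴ × 0.719) = 18.8 m/s
Converting: 18.8 m/s × 3.6 = 67.8 km/h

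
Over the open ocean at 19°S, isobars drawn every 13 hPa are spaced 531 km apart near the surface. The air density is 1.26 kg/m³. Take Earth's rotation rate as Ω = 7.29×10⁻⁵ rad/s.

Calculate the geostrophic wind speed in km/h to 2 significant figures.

Coriolis parameter at 19°S:
f = 2Ω sin φ = 2 × 7.29×10⁻⁵ × sin 19° = 4.75×10⁻⁵ s⁻¹
Pressure gradient: |∂P/∂n| = 1300 Pa / 531000 m = 2.45×10⁻³ Pa/m
Geostrophic balance (pressure-gradient force = Coriolis force):
V_g = (1/(fρ)) |∂P/∂n| = 2.45×10⁻³ / (4.75×10⁻⁵ × 1.26) = 40.9 m/s
Converting: 40.9 m/s × 3.6 = 150 km/h

150 km/h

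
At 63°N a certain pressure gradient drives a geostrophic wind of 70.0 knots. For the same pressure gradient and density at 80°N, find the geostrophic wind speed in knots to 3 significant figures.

With the same pressure gradient and density, V_g ∝ 1/f ∝ 1/sin φ.
V₂ = V₁ · sin φ₁ / sin φ₂ = 70.0 × sin 63° / sin 80°
V₂ = 70.0 × 0.8910/0.9848 = 63.3 knots

63.3 knots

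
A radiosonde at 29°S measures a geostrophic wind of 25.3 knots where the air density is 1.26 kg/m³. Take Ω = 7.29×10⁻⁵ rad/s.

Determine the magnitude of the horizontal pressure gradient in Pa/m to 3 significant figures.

Coriolis parameter at 29°S:
f = 2Ω sin φ = 2 × 7.29×10⁻⁵ × sin 29° = 7.07×10⁻⁵ s⁻¹
Wind speed in SI: 25.3 knots = 13.0 m/s
Geostrophic balance rearranged: |∂P/∂n| = f ρ V_g
|∂P/∂n| = 7.07×10⁻⁵ × 1.26 × 13.0 = 1.16×10⁻³ Pa/m

1.16×10⁻³ Pa/m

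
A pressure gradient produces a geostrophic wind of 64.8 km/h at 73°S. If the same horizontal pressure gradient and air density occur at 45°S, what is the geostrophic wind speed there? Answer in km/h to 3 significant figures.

With the same pressure gradient and density, V_g ∝ 1/f ∝ 1/sin φ.
V₂ = V₁ · sin φ₁ / sin φ₂ = 64.8 × sin 73° / sin 45°
V₂ = 64.8 × 0.9563/0.7071 = 87.6 km/h

87.6 km/h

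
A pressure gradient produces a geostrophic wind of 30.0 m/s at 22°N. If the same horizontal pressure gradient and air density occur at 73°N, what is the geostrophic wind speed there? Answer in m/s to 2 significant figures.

With the same pressure gradient and density, V_g ∝ 1/f ∝ 1/sin φ.
V₂ = V₁ · sin φ₁ / sin φ₂ = 30.0 × sin 22° / sin 73°
V₂ = 30.0 × 0.3746/0.9563 = 12 m/s

12 m/s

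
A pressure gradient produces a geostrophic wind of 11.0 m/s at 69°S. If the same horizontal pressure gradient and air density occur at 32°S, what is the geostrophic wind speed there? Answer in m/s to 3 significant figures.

19.4 m/s

With the same pressure gradient and density, V_g ∝ 1/f ∝ 1/sin φ.
V₂ = V₁ · sin φ₁ / sin φ₂ = 11.0 × sin 69° / sin 32°
V₂ = 11.0 × 0.9336/0.5299 = 19.4 m/s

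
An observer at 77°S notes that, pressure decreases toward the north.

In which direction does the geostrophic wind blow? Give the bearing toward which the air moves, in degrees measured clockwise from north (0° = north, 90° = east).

270°

The pressure-gradient force points toward the north (bearing 000°).
Geostrophic balance: in the Southern Hemisphere the Coriolis force deflects motion to the left, so the geostrophic wind blows 90° to the left of the pressure-gradient force (low pressure on the right).
Rotating 000° by 90° counterclockwise gives 270° — the wind blows toward the west.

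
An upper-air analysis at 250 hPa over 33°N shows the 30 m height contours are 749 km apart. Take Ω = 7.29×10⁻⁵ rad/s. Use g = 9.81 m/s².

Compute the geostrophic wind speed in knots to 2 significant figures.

9.6 knots

Coriolis parameter at 33°N:
f = 2Ω sin φ = 2 × 7.29×10⁻⁵ × sin 33° = 7.94×10⁻⁵ s⁻¹
Height gradient: |∂Z/∂n| = 30 m / 749000 m = 4.01×10⁻⁵
On a pressure surface, geostrophic balance gives V_g = (g/f)|∂Z/∂n|:
V_g = 9.81 × 4.01×10⁻⁵ / 7.94×10⁻⁵ = 4.95 m/s
Converting: 4.95 m/s × 1.944 = 9.6 knots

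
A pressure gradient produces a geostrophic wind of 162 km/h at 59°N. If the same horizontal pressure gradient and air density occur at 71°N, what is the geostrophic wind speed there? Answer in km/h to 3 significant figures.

147 km/h

With the same pressure gradient and density, V_g ∝ 1/f ∝ 1/sin φ.
V₂ = V₁ · sin φ₁ / sin φ₂ = 162 × sin 59° / sin 71°
V₂ = 162 × 0.8572/0.9455 = 147 km/h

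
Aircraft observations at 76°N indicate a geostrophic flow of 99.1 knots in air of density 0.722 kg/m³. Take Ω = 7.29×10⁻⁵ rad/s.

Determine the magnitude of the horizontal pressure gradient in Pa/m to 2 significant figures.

5.2×10⁻³ Pa/m

Coriolis parameter at 76°N:
f = 2Ω sin φ = 2 × 7.29×10⁻⁵ × sin 76° = 1.41×10⁻⁴ s⁻¹
Wind speed in SI: 99.1 knots = 51.0 m/s
Geostrophic balance rearranged: |∂P/∂n| = f ρ V_g
|∂P/∂n| = 1.41×10⁻⁴ × 0.722 × 51.0 = 5.21×10⁻³ Pa/m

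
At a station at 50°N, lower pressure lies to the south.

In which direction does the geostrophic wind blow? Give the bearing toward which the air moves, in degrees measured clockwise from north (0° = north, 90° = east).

270°

The pressure-gradient force points toward the south (bearing 180°).
Geostrophic balance: in the Northern Hemisphere the Coriolis force deflects motion to the right, so the geostrophic wind blows 90° to the right of the pressure-gradient force (low pressure on the left).
Rotating 180° by 90° clockwise gives 270° — the wind blows toward the west.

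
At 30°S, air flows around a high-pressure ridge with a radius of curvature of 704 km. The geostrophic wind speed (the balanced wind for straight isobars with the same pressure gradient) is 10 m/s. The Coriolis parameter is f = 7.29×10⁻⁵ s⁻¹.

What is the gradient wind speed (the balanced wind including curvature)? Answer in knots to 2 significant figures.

Around a high, pressure-gradient force acts outward with centrifugal, so Coriolis balances both:
fV = (1/ρ)|∂P/∂n| + V²/R  →  V² − fR·V + fR·V_g = 0
With fR = 7.29×10⁻⁵ × 704×10³ m = 51.3 m/s:
V = [fR − √((fR)² − 4 fR V_g)]/2 = [51.3 − √(51.3² − 4×51.3×10)]/2 = 13.6 m/s
Supergeostrophic (V > V_g = 10 m/s), as expected around a high.
Converting: 13.6 m/s × 1.944 = 26 knots

26 knots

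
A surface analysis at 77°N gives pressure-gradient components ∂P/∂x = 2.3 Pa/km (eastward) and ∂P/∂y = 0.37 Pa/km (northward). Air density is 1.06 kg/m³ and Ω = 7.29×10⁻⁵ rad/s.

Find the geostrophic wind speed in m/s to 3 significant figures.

15.5 m/s

Coriolis parameter at 77°N:
f = 2Ω sin φ = 2 × 7.29×10⁻⁵ × sin 77° = 1.42×10⁻⁴ s⁻¹
Component geostrophic relations (x east, y north):
u_g = −(1/(fρ)) ∂P/∂y,  v_g = (1/(fρ)) ∂P/∂x
u_g = −(0.37×10⁻³)/(1.42×10⁻⁴ × 1.06) = −2.46 m/s;  v_g = (2.3×10⁻³)/(1.42×10⁻⁴ × 1.06) = 15.3 m/s
|V_g| = √(u_g² + v_g²) = 15.5 m/s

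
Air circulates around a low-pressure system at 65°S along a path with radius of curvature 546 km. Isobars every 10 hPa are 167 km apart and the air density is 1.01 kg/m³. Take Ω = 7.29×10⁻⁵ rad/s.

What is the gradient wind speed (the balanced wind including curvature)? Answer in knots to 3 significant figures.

Coriolis parameter at 65°S:
f = 2Ω sin φ = 2 × 7.29×10⁻⁵ × sin 65° = 1.32×10⁻⁴ s⁻¹
Pressure gradient: |∂P/∂n| = 1000 Pa / 167000 m = 5.99×10⁻³ Pa/m
Geostrophic speed: V_g = |∂P/∂n|/(fρ) = 5.99×10⁻³/(1.32×10⁻⁴ × 1.01) = 44.9 m/s
Around a low, centrifugal force acts outward with Coriolis, so pressure-gradient force balances both:
(1/ρ)|∂P/∂n| = fV + V²/R  →  V² + fR·V − fR·V_g = 0
With fR = 1.32×10⁻⁴ × 546×10³ m = 72.1 m/s:
V = [−fR + √((fR)² + 4 fR V_g)]/2 = [−72.1 + √(72.1² + 4×72.1×44.9)]/2 = 31.3 m/s
Subgeostrophic (V < V_g = 44.9 m/s), as expected around a low.
Converting: 31.3 m/s × 1.944 = 60.8 knots

60.8 knots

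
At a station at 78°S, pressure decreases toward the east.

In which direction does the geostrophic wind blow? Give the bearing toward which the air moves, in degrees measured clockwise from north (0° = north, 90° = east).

000°

The pressure-gradient force points toward the east (bearing 090°).
Geostrophic balance: in the Southern Hemisphere the Coriolis force deflects motion to the left, so the geostrophic wind blows 90° to the left of the pressure-gradient force (low pressure on the right).
Rotating 090° by 90° counterclockwise gives 000° — the wind blows toward the north.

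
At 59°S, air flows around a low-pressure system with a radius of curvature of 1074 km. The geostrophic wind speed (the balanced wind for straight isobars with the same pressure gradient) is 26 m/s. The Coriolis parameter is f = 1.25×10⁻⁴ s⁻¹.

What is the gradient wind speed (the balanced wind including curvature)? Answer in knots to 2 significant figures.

Around a low, centrifugal force acts outward with Coriolis, so pressure-gradient force balances both:
(1/ρ)|∂P/∂n| = fV + V²/R  →  V² + fR·V − fR·V_g = 0
With fR = 1.25×10⁻⁴ × 1074×10³ m = 134 m/s:
V = [−fR + √((fR)² + 4 fR V_g)]/2 = [−134 + √(134² + 4×134×26)]/2 = 22.3 m/s
Subgeostrophic (V < V_g = 26 m/s), as expected around a low.
Converting: 22.3 m/s × 1.944 = 43 knots

43 knots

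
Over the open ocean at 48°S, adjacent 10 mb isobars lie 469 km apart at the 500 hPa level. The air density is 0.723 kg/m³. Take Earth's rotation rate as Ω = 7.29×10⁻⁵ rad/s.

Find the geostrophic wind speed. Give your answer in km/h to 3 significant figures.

Coriolis parameter at 48°S:
f = 2Ω sin φ = 2 × 7.29×10⁻⁵ × sin 48° = 1.08×10⁻⁴ s⁻¹
Pressure gradient: |∂P/∂n| = 1000 Pa / 469000 m = 2.13×10⁻³ Pa/m
Geostrophic balance (pressure-gradient force = Coriolis force):
V_g = (1/(fρ)) |∂P/∂n| = 2.13×10⁻³ / (1.08×10⁻⁴ × 0.723) = 27.2 m/s
Converting: 27.2 m/s × 3.6 = 98.0 km/h

98.0 km/h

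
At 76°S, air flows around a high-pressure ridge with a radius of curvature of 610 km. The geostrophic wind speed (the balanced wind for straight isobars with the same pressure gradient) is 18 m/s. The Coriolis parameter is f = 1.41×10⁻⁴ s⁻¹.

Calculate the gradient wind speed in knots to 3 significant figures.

Around a high, pressure-gradient force acts outward with centrifugal, so Coriolis balances both:
fV = (1/ρ)|∂P/∂n| + V²/R  →  V² − fR·V + fR·V_g = 0
With fR = 1.41×10⁻⁴ × 610×10³ m = 86.0 m/s:
V = [fR − √((fR)² − 4 fR V_g)]/2 = [86.0 − √(86.0² − 4×86.0×18)]/2 = 25.6 m/s
Supergeostrophic (V > V_g = 18 m/s), as expected around a high.
Converting: 25.6 m/s × 1.944 = 49.9 knots

49.9 knots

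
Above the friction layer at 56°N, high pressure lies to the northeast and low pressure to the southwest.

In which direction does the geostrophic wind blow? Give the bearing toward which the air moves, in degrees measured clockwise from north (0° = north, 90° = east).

The pressure-gradient force points toward the southwest (bearing 225°).
Geostrophic balance: in the Northern Hemisphere the Coriolis force deflects motion to the right, so the geostrophic wind blows 90° to the right of the pressure-gradient force (low pressure on the left).
Rotating 225° by 90° clockwise gives 315° — the wind blows toward the northwest.

315°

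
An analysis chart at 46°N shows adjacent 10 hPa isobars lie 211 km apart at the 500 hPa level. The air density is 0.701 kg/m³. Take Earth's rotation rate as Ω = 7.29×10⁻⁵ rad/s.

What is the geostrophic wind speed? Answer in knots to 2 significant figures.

130 knots

Coriolis parameter at 46°N:
f = 2Ω sin φ = 2 × 7.29×10⁻⁵ × sin 46° = 1.05×10⁻⁴ s⁻¹
Pressure gradient: |∂P/∂n| = 1000 Pa / 211000 m = 4.74×10⁻³ Pa/m
Geostrophic balance (pressure-gradient force = Coriolis force):
V_g = (1/(fρ)) |∂P/∂n| = 4.74×10⁻³ / (1.05×10⁻⁴ × 0.701) = 64.5 m/s
Converting: 64.5 m/s × 1.944 = 130 knots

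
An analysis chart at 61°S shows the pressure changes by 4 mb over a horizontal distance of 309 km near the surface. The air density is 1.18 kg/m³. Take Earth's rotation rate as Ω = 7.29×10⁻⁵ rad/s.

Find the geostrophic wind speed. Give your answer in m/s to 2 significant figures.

8.6 m/s

Coriolis parameter at 61°S:
f = 2Ω sin φ = 2 × 7.29×10⁻⁵ × sin 61° = 1.28×10⁻⁴ s⁻¹
Pressure gradient: |∂P/∂n| = 400 Pa / 309000 m = 1.29×10⁻³ Pa/m
Geostrophic balance (pressure-gradient force = Coriolis force):
V_g = (1/(fρ)) |∂P/∂n| = 1.29×10⁻³ / (1.28×10⁻⁴ × 1.18) = 8.60 m/s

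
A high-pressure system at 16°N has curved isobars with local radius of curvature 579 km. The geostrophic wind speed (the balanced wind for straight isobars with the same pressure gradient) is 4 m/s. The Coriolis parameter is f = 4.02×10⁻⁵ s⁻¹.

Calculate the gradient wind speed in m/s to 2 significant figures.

5.1 m/s

Around a high, pressure-gradient force acts outward with centrifugal, so Coriolis balances both:
fV = (1/ρ)|∂P/∂n| + V²/R  →  V² − fR·V + fR·V_g = 0
With fR = 4.02×10⁻⁵ × 579×10³ m = 23.3 m/s:
V = [fR − √((fR)² − 4 fR V_g)]/2 = [23.3 − √(23.3² − 4×23.3×4)]/2 = 5.13 m/s
Supergeostrophic (V > V_g = 4 m/s), as expected around a high.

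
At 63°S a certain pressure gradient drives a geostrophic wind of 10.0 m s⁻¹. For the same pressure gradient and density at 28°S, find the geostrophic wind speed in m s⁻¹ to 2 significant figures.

19 m s⁻¹

With the same pressure gradient and density, V_g ∝ 1/f ∝ 1/sin φ.
V₂ = V₁ · sin φ₁ / sin φ₂ = 10.0 × sin 63° / sin 28°
V₂ = 10.0 × 0.8910/0.4695 = 19 m s⁻¹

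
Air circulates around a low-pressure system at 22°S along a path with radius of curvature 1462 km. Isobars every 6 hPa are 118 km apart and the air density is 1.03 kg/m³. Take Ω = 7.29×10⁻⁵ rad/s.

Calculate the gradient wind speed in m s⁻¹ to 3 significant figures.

53.9 m s⁻¹

Coriolis parameter at 22°S:
f = 2Ω sin φ = 2 × 7.29×10⁻⁵ × sin 22° = 5.46×10⁻⁵ s⁻¹
Pressure gradient: |∂P/∂n| = 600 Pa / 118000 m = 5.08×10⁻³ Pa/m
Geostrophic speed: V_g = |∂P/∂n|/(fρ) = 5.08×10⁻³/(5.46×10⁻⁵ × 1.03) = 90.4 m/s
Around a low, centrifugal force acts outward with Coriolis, so pressure-gradient force balances both:
(1/ρ)|∂P/∂n| = fV + V²/R  →  V² + fR·V − fR·V_g = 0
With fR = 5.46×10⁻⁵ × 1462×10³ m = 79.9 m/s:
V = [−fR + √((fR)² + 4 fR V_g)]/2 = [−79.9 + √(79.9² + 4×79.9×90.4)]/2 = 53.9 m/s
Subgeostrophic (V < V_g = 90.4 m/s), as expected around a low.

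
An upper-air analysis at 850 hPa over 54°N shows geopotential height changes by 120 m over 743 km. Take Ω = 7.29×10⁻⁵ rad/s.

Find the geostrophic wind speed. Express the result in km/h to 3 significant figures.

Coriolis parameter at 54°N:
f = 2Ω sin φ = 2 × 7.29×10⁻⁵ × sin 54° = 1.18×10⁻⁴ s⁻¹
Height gradient: |∂Z/∂n| = 120 m / 743000 m = 1.62×10⁻⁴
On a pressure surface, geostrophic balance gives V_g = (g/f)|∂Z/∂n|:
V_g = 9.81 × 1.62×10⁻⁴ / 1.18×10⁻⁴ = 13.4 m/s
Converting: 13.4 m/s × 3.6 = 48.4 km/h

48.4 km/h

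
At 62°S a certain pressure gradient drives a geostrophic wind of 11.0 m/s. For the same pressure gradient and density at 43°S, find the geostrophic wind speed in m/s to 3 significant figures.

With the same pressure gradient and density, V_g ∝ 1/f ∝ 1/sin φ.
V₂ = V₁ · sin φ₁ / sin φ₂ = 11.0 × sin 62° / sin 43°
V₂ = 11.0 × 0.8829/0.6820 = 14.2 m/s

14.2 m/s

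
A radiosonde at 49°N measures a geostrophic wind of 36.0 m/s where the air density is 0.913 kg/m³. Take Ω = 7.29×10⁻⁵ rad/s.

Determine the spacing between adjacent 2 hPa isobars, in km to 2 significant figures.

Coriolis parameter at 49°N:
f = 2Ω sin φ = 2 × 7.29×10⁻⁵ × sin 49° = 1.10×10⁻⁴ s⁻¹
Geostrophic balance rearranged: |∂P/∂n| = f ρ V_g
|∂P/∂n| = 1.10×10⁻⁴ × 0.913 × 36.0 = 3.62×10⁻³ Pa/m
Isobar spacing: Δn = ΔP/|∂P/∂n| = 200 Pa / 3.62×10⁻³ Pa/m = 55299 m ≈ 55 km

55 km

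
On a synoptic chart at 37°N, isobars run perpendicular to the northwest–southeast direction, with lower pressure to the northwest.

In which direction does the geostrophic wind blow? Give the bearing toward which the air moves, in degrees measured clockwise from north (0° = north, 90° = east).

045°

The pressure-gradient force points toward the northwest (bearing 315°).
Geostrophic balance: in the Northern Hemisphere the Coriolis force deflects motion to the right, so the geostrophic wind blows 90° to the right of the pressure-gradient force (low pressure on the left).
Rotating 315° by 90° clockwise gives 045° — the wind blows toward the northeast.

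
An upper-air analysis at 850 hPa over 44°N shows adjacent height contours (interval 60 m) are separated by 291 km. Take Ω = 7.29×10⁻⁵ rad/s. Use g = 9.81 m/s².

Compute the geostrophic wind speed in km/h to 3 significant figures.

71.9 km/h

Coriolis parameter at 44°N:
f = 2Ω sin φ = 2 × 7.29×10⁻⁵ × sin 44° = 1.01×10⁻⁴ s⁻¹
Height gradient: |∂Z/∂n| = 60 m / 291000 m = 2.06×10⁻⁴
On a pressure surface, geostrophic balance gives V_g = (g/f)|∂Z/∂n|:
V_g = 9.81 × 2.06×10⁻⁴ / 1.01×10⁻⁴ = 20.0 m/s
Converting: 20.0 m/s × 3.6 = 71.9 km/h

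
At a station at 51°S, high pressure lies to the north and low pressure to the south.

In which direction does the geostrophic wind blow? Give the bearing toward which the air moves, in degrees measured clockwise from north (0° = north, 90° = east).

090°

The pressure-gradient force points toward the south (bearing 180°).
Geostrophic balance: in the Southern Hemisphere the Coriolis force deflects motion to the left, so the geostrophic wind blows 90° to the left of the pressure-gradient force (low pressure on the right).
Rotating 180° by 90° counterclockwise gives 090° — the wind blows toward the east.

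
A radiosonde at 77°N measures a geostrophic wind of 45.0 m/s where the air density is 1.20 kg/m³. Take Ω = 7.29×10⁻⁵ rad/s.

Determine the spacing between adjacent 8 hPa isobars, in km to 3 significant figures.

Coriolis parameter at 77°N:
f = 2Ω sin φ = 2 × 7.29×10⁻⁵ × sin 77° = 1.42×10⁻⁴ s⁻¹
Geostrophic balance rearranged: |∂P/∂n| = f ρ V_g
|∂P/∂n| = 1.42×10⁻⁴ × 1.20 × 45.0 = 7.67×10⁻³ Pa/m
Isobar spacing: Δn = ΔP/|∂P/∂n| = 800 Pa / 7.67×10⁻³ Pa/m = 104283 m ≈ 104 km

104 km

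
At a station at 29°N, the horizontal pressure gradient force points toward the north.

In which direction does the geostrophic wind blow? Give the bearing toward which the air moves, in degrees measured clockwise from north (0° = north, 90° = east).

The pressure-gradient force points toward the north (bearing 000°).
Geostrophic balance: in the Northern Hemisphere the Coriolis force deflects motion to the right, so the geostrophic wind blows 90° to the right of the pressure-gradient force (low pressure on the left).
Rotating 000° by 90° clockwise gives 090° — the wind blows toward the east.

090°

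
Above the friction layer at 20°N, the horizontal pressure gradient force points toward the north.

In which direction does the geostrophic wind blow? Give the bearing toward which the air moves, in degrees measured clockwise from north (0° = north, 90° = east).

The pressure-gradient force points toward the north (bearing 000°).
Geostrophic balance: in the Northern Hemisphere the Coriolis force deflects motion to the right, so the geostrophic wind blows 90° to the right of the pressure-gradient force (low pressure on the left).
Rotating 000° by 90° clockwise gives 090° — the wind blows toward the east.

090°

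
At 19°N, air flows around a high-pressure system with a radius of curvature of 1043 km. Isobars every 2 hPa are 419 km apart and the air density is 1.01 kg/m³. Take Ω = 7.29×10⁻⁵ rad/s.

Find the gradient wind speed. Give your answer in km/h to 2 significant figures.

Coriolis parameter at 19°N:
f = 2Ω sin φ = 2 × 7.29×10⁻⁵ × sin 19° = 4.75×10⁻⁵ s⁻¹
Pressure gradient: |∂P/∂n| = 200 Pa / 419000 m = 4.77×10⁻⁴ Pa/m
Geostrophic speed: V_g = |∂P/∂n|/(fρ) = 4.77×10⁻⁴/(4.75×10⁻⁵ × 1.01) = 9.96 m/s
Around a high, pressure-gradient force acts outward with centrifugal, so Coriolis balances both:
fV = (1/ρ)|∂P/∂n| + V²/R  →  V² − fR·V + fR·V_g = 0
With fR = 4.75×10⁻⁵ × 1043×10³ m = 49.5 m/s:
V = [fR − √((fR)² − 4 fR V_g)]/2 = [49.5 − √(49.5² − 4×49.5×9.96)]/2 = 13.8 m/s
Supergeostrophic (V > V_g = 9.96 m/s), as expected around a high.
Converting: 13.8 m/s × 3.6 = 50 km/h

50 km/h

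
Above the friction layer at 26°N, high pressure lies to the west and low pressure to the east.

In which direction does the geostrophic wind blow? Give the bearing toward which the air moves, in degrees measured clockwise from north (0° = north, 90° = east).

The pressure-gradient force points toward the east (bearing 090°).
Geostrophic balance: in the Northern Hemisphere the Coriolis force deflects motion to the right, so the geostrophic wind blows 90° to the right of the pressure-gradient force (low pressure on the left).
Rotating 090° by 90° clockwise gives 180° — the wind blows toward the south.

180°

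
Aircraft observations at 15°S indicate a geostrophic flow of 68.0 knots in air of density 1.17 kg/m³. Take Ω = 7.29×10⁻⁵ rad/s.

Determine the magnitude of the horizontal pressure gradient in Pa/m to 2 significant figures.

1.5×10⁻³ Pa/m

Coriolis parameter at 15°S:
f = 2Ω sin φ = 2 × 7.29×10⁻⁵ × sin 15° = 3.77×10⁻⁵ s⁻¹
Wind speed in SI: 68.0 knots = 35.0 m/s
Geostrophic balance rearranged: |∂P/∂n| = f ρ V_g
|∂P/∂n| = 3.77×10⁻⁵ × 1.17 × 35.0 = 1.54×10⁻³ Pa/m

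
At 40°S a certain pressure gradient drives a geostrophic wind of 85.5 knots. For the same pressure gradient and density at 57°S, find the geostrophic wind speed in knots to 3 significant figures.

With the same pressure gradient and density, V_g ∝ 1/f ∝ 1/sin φ.
V₂ = V₁ · sin φ₁ / sin φ₂ = 85.5 × sin 40° / sin 57°
V₂ = 85.5 × 0.6428/0.8387 = 65.5 knots

65.5 knots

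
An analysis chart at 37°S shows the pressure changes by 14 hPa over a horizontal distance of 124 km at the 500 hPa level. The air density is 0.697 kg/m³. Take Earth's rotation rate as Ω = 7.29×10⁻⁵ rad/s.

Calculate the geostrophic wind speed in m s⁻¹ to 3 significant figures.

185 m s⁻¹

Coriolis parameter at 37°S:
f = 2Ω sin φ = 2 × 7.29×10⁻⁵ × sin 37° = 8.77×10⁻⁵ s⁻¹
Pressure gradient: |∂P/∂n| = 1400 Pa / 124000 m = 1.13×10⁻² Pa/m
Geostrophic balance (pressure-gradient force = Coriolis force):
V_g = (1/(fρ)) |∂P/∂n| = 1.13×10⁻² / (8.77×10⁻⁵ × 0.697) = 185 m/s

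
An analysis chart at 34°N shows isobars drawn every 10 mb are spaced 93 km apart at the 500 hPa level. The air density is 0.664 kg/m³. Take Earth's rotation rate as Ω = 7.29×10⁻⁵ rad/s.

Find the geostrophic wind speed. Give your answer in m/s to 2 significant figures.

Coriolis parameter at 34°N:
f = 2Ω sin φ = 2 × 7.29×10⁻⁵ × sin 34° = 8.15×10⁻⁵ s⁻¹
Pressure gradient: |∂P/∂n| = 1000 Pa / 93000 m = 1.08×10⁻² Pa/m
Geostrophic balance (pressure-gradient force = Coriolis force):
V_g = (1/(fρ)) |∂P/∂n| = 1.08×10⁻² / (8.15×10⁻⁵ × 0.664) = 199 m/s

200 m/s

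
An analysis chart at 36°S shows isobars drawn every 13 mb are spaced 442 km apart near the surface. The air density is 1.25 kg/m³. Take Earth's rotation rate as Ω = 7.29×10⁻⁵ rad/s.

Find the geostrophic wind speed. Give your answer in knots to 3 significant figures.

Coriolis parameter at 36°S:
f = 2Ω sin φ = 2 × 7.29×10⁻⁵ × sin 36° = 8.57×10⁻⁵ s⁻¹
Pressure gradient: |∂P/∂n| = 1300 Pa / 442000 m = 2.94×10⁻³ Pa/m
Geostrophic balance (pressure-gradient force = Coriolis force):
V_g = (1/(fρ)) |∂P/∂n| = 2.94×10⁻³ / (8.57×10⁻⁵ × 1.25) = 27.5 m/s
Converting: 27.5 m/s × 1.944 = 53.4 knots

53.4 knots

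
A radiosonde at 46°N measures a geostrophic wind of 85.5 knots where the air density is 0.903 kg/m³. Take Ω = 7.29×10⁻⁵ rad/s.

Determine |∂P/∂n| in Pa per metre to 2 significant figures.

4.2×10⁻³ Pa/m

Coriolis parameter at 46°N:
f = 2Ω sin φ = 2 × 7.29×10⁻⁵ × sin 46° = 1.05×10⁻⁴ s⁻¹
Wind speed in SI: 85.5 knots = 44.0 m/s
Geostrophic balance rearranged: |∂P/∂n| = f ρ V_g
|∂P/∂n| = 1.05×10⁻⁴ × 0.903 × 44.0 = 4.17×10⁻³ Pa/m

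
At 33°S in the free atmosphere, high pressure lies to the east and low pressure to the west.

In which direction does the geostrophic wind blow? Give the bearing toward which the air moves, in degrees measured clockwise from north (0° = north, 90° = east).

180°

The pressure-gradient force points toward the west (bearing 270°).
Geostrophic balance: in the Southern Hemisphere the Coriolis force deflects motion to the left, so the geostrophic wind blows 90° to the left of the pressure-gradient force (low pressure on the right).
Rotating 270° by 90° counterclockwise gives 180° — the wind blows toward the south.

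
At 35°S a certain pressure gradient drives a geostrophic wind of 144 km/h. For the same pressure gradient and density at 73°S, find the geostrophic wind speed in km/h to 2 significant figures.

86 km/h

With the same pressure gradient and density, V_g ∝ 1/f ∝ 1/sin φ.
V₂ = V₁ · sin φ₁ / sin φ₂ = 144 × sin 35° / sin 73°
V₂ = 144 × 0.5736/0.9563 = 86 km/h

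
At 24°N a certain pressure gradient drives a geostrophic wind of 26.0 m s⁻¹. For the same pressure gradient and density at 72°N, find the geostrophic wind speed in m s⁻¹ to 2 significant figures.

With the same pressure gradient and density, V_g ∝ 1/f ∝ 1/sin φ.
V₂ = V₁ · sin φ₁ / sin φ₂ = 26.0 × sin 24° / sin 72°
V₂ = 26.0 × 0.4067/0.9511 = 11 m s⁻¹

11 m s⁻¹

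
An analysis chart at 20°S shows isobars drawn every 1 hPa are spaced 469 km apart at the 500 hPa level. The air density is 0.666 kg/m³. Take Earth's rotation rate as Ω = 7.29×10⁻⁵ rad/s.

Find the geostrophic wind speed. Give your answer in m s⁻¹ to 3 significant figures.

Coriolis parameter at 20°S:
f = 2Ω sin φ = 2 × 7.29×10⁻⁵ × sin 20° = 4.99×10⁻⁵ s⁻¹
Pressure gradient: |∂P/∂n| = 100 Pa / 469000 m = 2.13×10⁻⁴ Pa/m
Geostrophic balance (pressure-gradient force = Coriolis force):
V_g = (1/(fρ)) |∂P/∂n| = 2.13×10⁻⁴ / (4.99×10⁻⁵ × 0.666) = 6.42 m/s

6.42 m s⁻¹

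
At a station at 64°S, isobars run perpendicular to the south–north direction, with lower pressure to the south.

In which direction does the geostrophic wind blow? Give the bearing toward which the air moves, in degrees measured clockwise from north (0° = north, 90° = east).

The pressure-gradient force points toward the south (bearing 180°).
Geostrophic balance: in the Southern Hemisphere the Coriolis force deflects motion to the left, so the geostrophic wind blows 90° to the left of the pressure-gradient force (low pressure on the right).
Rotating 180° by 90° counterclockwise gives 090° — the wind blows toward the east.

090°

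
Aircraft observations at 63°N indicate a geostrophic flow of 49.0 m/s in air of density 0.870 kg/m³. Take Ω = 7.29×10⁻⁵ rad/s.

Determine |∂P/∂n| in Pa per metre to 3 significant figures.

Coriolis parameter at 63°N:
f = 2Ω sin φ = 2 × 7.29×10⁻⁵ × sin 63° = 1.30×10⁻⁴ s⁻¹
Geostrophic balance rearranged: |∂P/∂n| = f ρ V_g
|∂P/∂n| = 1.30×10⁻⁴ × 0.870 × 49.0 = 5.54×10⁻³ Pa/m

5.54×10⁻³ Pa/m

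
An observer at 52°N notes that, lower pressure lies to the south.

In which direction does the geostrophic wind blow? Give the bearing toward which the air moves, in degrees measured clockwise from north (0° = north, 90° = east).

270°

The pressure-gradient force points toward the south (bearing 180°).
Geostrophic balance: in the Northern Hemisphere the Coriolis force deflects motion to the right, so the geostrophic wind blows 90° to the right of the pressure-gradient force (low pressure on the left).
Rotating 180° by 90° clockwise gives 270° — the wind blows toward the west.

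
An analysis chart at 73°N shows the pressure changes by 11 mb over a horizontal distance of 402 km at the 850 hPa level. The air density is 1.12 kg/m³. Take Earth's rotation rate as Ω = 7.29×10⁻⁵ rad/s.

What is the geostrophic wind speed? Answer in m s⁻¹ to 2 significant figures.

Coriolis parameter at 73°N:
f = 2Ω sin φ = 2 × 7.29×10⁻⁵ × sin 73° = 1.39×10⁻⁴ s⁻¹
Pressure gradient: |∂P/∂n| = 1100 Pa / 402000 m = 2.74×10⁻³ Pa/m
Geostrophic balance (pressure-gradient force = Coriolis force):
V_g = (1/(fρ)) |∂P/∂n| = 2.74×10⁻³ / (1.39×10⁻⁴ × 1.12) = 17.5 m/s

18 m s⁻¹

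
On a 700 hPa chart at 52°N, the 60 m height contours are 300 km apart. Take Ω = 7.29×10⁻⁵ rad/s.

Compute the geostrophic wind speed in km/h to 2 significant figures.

61 km/h

Coriolis parameter at 52°N:
f = 2Ω sin φ = 2 × 7.29×10⁻⁵ × sin 52° = 1.15×10⁻⁴ s⁻¹
Height gradient: |∂Z/∂n| = 60 m / 300000 m = 2.00×10⁻⁴
On a pressure surface, geostrophic balance gives V_g = (g/f)|∂Z/∂n|:
V_g = 9.81 × 2.00×10⁻⁴ / 1.15×10⁻⁴ = 17.1 m/s
Converting: 17.1 m/s × 3.6 = 61 km/h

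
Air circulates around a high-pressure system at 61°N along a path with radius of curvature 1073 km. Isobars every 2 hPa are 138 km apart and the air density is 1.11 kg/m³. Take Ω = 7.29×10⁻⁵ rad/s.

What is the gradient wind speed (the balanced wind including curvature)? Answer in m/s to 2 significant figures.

11 m/s

Coriolis parameter at 61°N:
f = 2Ω sin φ = 2 × 7.29×10⁻⁵ × sin 61° = 1.28×10⁻⁴ s⁻¹
Pressure gradient: |∂P/∂n| = 200 Pa / 138000 m = 1.45×10⁻³ Pa/m
Geostrophic speed: V_g = |∂P/∂n|/(fρ) = 1.45×10⁻³/(1.28×10⁻⁴ × 1.11) = 10.2 m/s
Around a high, pressure-gradient force acts outward with centrifugal, so Coriolis balances both:
fV = (1/ρ)|∂P/∂n| + V²/R  →  V² − fR·V + fR·V_g = 0
With fR = 1.28×10⁻⁴ × 1073×10³ m = 137 m/s:
V = [fR − √((fR)² − 4 fR V_g)]/2 = [137 − √(137² − 4×137×10.2)]/2 = 11.1 m/s
Supergeostrophic (V > V_g = 10.2 m/s), as expected around a high.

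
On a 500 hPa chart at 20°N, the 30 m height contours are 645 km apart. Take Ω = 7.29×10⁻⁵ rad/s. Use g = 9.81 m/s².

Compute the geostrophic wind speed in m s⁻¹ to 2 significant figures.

9.2 m s⁻¹

Coriolis parameter at 20°N:
f = 2Ω sin φ = 2 × 7.29×10⁻⁵ × sin 20° = 4.99×10⁻⁵ s⁻¹
Height gradient: |∂Z/∂n| = 30 m / 645000 m = 4.65×10⁻⁵
On a pressure surface, geostrophic balance gives V_g = (g/f)|∂Z/∂n|:
V_g = 9.81 × 4.65×10⁻⁵ / 4.99×10⁻⁵ = 9.15 m/s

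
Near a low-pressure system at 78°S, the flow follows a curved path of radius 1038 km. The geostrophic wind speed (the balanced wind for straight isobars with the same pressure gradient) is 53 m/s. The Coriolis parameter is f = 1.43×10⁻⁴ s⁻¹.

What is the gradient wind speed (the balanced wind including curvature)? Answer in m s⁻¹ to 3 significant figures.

41.4 m s⁻¹

Around a low, centrifugal force acts outward with Coriolis, so pressure-gradient force balances both:
(1/ρ)|∂P/∂n| = fV + V²/R  →  V² + fR·V − fR·V_g = 0
With fR = 1.43×10⁻⁴ × 1038×10³ m = 148 m/s:
V = [−fR + √((fR)² + 4 fR V_g)]/2 = [−148 + √(148² + 4×148×53)]/2 = 41.4 m/s
Subgeostrophic (V < V_g = 53 m/s), as expected around a low.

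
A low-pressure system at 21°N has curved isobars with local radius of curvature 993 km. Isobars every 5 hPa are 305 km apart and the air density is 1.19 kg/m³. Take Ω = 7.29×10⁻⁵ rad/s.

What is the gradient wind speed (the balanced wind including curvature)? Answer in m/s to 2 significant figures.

19 m/s

Coriolis parameter at 21°N:
f = 2Ω sin φ = 2 × 7.29×10⁻⁵ × sin 21° = 5.23×10⁻⁵ s⁻¹
Pressure gradient: |∂P/∂n| = 500 Pa / 305000 m = 1.64×10⁻³ Pa/m
Geostrophic speed: V_g = |∂P/∂n|/(fρ) = 1.64×10⁻³/(5.23×10⁻⁵ × 1.19) = 26.4 m/s
Around a low, centrifugal force acts outward with Coriolis, so pressure-gradient force balances both:
(1/ρ)|∂P/∂n| = fV + V²/R  →  V² + fR·V − fR·V_g = 0
With fR = 5.23×10⁻⁵ × 993×10³ m = 51.9 m/s:
V = [−fR + √((fR)² + 4 fR V_g)]/2 = [−51.9 + √(51.9² + 4×51.9×26.4)]/2 = 19.2 m/s
Subgeostrophic (V < V_g = 26.4 m/s), as expected around a low.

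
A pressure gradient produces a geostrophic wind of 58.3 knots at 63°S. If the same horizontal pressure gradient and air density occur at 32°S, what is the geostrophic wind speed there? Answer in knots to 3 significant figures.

98.0 knots

With the same pressure gradient and density, V_g ∝ 1/f ∝ 1/sin φ.
V₂ = V₁ · sin φ₁ / sin φ₂ = 58.3 × sin 63° / sin 32°
V₂ = 58.3 × 0.8910/0.5299 = 98.0 knots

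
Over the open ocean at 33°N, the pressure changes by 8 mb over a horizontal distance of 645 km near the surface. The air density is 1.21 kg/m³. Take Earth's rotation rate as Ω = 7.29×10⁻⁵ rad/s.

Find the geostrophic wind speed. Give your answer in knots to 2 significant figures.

25 knots

Coriolis parameter at 33°N:
f = 2Ω sin φ = 2 × 7.29×10⁻⁵ × sin 33° = 7.94×10⁻⁵ s⁻¹
Pressure gradient: |∂P/∂n| = 800 Pa / 645000 m = 1.24×10⁻³ Pa/m
Geostrophic balance (pressure-gradient force = Coriolis force):
V_g = (1/(fρ)) |∂P/∂n| = 1.24×10⁻³ / (7.94×10⁻⁵ × 1.21) = 12.9 m/s
Converting: 12.9 m/s × 1.944 = 25 knots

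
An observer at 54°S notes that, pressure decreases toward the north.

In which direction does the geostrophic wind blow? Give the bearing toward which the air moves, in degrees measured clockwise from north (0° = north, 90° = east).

The pressure-gradient force points toward the north (bearing 000°).
Geostrophic balance: in the Southern Hemisphere the Coriolis force deflects motion to the left, so the geostrophic wind blows 90° to the left of the pressure-gradient force (low pressure on the right).
Rotating 000° by 90° counterclockwise gives 270° — the wind blows toward the west.

270°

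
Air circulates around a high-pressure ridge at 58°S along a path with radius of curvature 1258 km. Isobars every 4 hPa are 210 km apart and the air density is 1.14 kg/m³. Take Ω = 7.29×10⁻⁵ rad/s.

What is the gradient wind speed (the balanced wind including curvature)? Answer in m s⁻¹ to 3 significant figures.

15.0 m s⁻¹

Coriolis parameter at 58°S:
f = 2Ω sin φ = 2 × 7.29×10⁻⁵ × sin 58° = 1.24×10⁻⁴ s⁻¹
Pressure gradient: |∂P/∂n| = 400 Pa / 210000 m = 1.90×10⁻³ Pa/m
Geostrophic speed: V_g = |∂P/∂n|/(fρ) = 1.90×10⁻³/(1.24×10⁻⁴ × 1.14) = 13.5 m/s
Around a high, pressure-gradient force acts outward with centrifugal, so Coriolis balances both:
fV = (1/ρ)|∂P/∂n| + V²/R  →  V² − fR·V + fR·V_g = 0
With fR = 1.24×10⁻⁴ × 1258×10³ m = 156 m/s:
V = [fR − √((fR)² − 4 fR V_g)]/2 = [156 − √(156² − 4×156×13.5)]/2 = 15 m/s
Supergeostrophic (V > V_g = 13.5 m/s), as expected around a high.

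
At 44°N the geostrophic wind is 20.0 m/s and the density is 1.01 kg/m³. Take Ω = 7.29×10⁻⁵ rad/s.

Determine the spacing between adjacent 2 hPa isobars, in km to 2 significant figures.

Coriolis parameter at 44°N:
f = 2Ω sin φ = 2 × 7.29×10⁻⁵ × sin 44° = 1.01×10⁻⁴ s⁻¹
Geostrophic balance rearranged: |∂P/∂n| = f ρ V_g
|∂P/∂n| = 1.01×10⁻⁴ × 1.01 × 20.0 = 2.05×10⁻³ Pa/m
Isobar spacing: Δn = ΔP/|∂P/∂n| = 200 Pa / 2.05×10⁻³ Pa/m = 97757 m ≈ 98 km

98 km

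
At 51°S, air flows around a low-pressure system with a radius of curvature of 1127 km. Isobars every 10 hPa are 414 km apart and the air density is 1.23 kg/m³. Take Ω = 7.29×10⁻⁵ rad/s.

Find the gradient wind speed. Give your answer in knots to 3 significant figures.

Coriolis parameter at 51°S:
f = 2Ω sin φ = 2 × 7.29×10⁻⁵ × sin 51° = 1.13×10⁻⁴ s⁻¹
Pressure gradient: |∂P/∂n| = 1000 Pa / 414000 m = 2.42×10⁻³ Pa/m
Geostrophic speed: V_g = |∂P/∂n|/(fρ) = 2.42×10⁻³/(1.13×10⁻⁴ × 1.23) = 17.3 m/s
Around a low, centrifugal force acts outward with Coriolis, so pressure-gradient force balances both:
(1/ρ)|∂P/∂n| = fV + V²/R  →  V² + fR·V − fR·V_g = 0
With fR = 1.13×10⁻⁴ × 1127×10³ m = 128 m/s:
V = [−fR + √((fR)² + 4 fR V_g)]/2 = [−128 + √(128² + 4×128×17.3)]/2 = 15.5 m/s
Subgeostrophic (V < V_g = 17.3 m/s), as expected around a low.
Converting: 15.5 m/s × 1.944 = 30.1 knots

30.1 knots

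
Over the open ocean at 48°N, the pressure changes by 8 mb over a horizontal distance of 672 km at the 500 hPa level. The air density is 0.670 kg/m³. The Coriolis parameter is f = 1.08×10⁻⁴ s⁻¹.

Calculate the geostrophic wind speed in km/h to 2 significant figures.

59 km/h

Pressure gradient: |∂P/∂n| = 800 Pa / 672000 m = 1.19×10⁻³ Pa/m
Geostrophic balance (pressure-gradient force = Coriolis force):
V_g = (1/(fρ)) |∂P/∂n| = 1.19×10⁻³ / (1.08×10⁻⁴ × 0.670) = 16.5 m/s
Converting: 16.5 m/s × 3.6 = 59 km/h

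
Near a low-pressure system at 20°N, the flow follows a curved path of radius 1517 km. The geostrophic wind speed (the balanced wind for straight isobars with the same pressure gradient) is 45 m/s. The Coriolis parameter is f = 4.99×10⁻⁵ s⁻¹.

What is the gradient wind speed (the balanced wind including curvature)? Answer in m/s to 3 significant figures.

Around a low, centrifugal force acts outward with Coriolis, so pressure-gradient force balances both:
(1/ρ)|∂P/∂n| = fV + V²/R  →  V² + fR·V − fR·V_g = 0
With fR = 4.99×10⁻⁵ × 1517×10³ m = 75.7 m/s:
V = [−fR + √((fR)² + 4 fR V_g)]/2 = [−75.7 + √(75.7² + 4×75.7×45)]/2 = 31.7 m/s
Subgeostrophic (V < V_g = 45 m/s), as expected around a low.

31.7 m/s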